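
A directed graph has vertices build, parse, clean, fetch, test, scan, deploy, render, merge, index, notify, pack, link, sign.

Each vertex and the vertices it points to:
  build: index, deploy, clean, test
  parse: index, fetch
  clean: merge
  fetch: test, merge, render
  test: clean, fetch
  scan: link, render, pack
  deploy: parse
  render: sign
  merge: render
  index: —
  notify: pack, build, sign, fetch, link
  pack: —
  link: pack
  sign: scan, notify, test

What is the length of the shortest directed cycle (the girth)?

For each vertex v, BFS finds the shortest path from v back to v.
The shortest such closed walk is sign → notify → sign, length 2.

2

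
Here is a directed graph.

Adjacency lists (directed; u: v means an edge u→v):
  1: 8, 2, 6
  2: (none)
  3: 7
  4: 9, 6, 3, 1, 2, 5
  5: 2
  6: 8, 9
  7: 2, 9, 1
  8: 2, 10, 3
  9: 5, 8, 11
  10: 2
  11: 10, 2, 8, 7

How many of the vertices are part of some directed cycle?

7

A vertex is on a directed cycle iff it belongs to a strongly connected component of size ≥ 2 (or has a self-loop).
The vertices on cycles are {1, 3, 6, 7, 8, 9, 11} — 7 in total.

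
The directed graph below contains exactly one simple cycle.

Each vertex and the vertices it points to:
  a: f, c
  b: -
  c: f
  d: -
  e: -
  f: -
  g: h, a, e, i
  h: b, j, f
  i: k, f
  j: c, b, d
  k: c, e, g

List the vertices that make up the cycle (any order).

DFS with gray/black marking from g:
g gray
  h gray
    b gray
    b black
    j gray
      c gray
        f gray
        f black
      c black
      j→b: b black — skip
      d gray
      d black
    j black
    h→f: f black — skip
  h black
  a gray
    a→f: f black — skip
    a→c: c black — skip
  a black
  e gray
  e black
  i gray
    k gray
      k→c: c black — skip
      k→e: e black — skip
      k→g: g is gray → back edge
Back edge closes the cycle g → i → k → g; its vertices are {g, i, k}.

g, i, k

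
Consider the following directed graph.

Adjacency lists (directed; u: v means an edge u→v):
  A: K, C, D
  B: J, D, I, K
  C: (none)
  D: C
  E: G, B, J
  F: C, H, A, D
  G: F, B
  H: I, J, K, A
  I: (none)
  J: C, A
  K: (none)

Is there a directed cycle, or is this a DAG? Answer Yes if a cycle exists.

No

DFS with white/gray/black marking, starting from A:
A gray
  K gray
  K black
  C gray
  C black
  D gray
    D→C: C black — skip
  D black
A black
B gray
  J gray
    J→C: C black — skip
    J→A: A black — skip
  J black
  B→D: D black — skip
  I gray
  I black
  B→K: K black — skip
B black
E gray
  G gray
    F gray
      F→C: C black — skip
      H gray
        H→I: I black — skip
        H→J: J black — skip
        H→K: K black — skip
        H→A: A black — skip
      H black
      F→A: A black — skip
      F→D: D black — skip
    F black
    G→B: B black — skip
  G black
  E→B: B black — skip
  E→J: J black — skip
E black
Every edge goes to a white or black vertex — no back edge, so the graph is acyclic.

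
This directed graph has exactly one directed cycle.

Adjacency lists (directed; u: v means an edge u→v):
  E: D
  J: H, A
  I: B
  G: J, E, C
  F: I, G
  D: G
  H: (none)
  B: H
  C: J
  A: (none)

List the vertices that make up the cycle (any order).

DFS with gray/black marking from G:
G gray
  J gray
    H gray
    H black
    A gray
    A black
  J black
  E gray
    D gray
      D→G: G is gray → back edge
Back edge closes the cycle G → E → D → G; its vertices are {D, E, G}.

D, E, G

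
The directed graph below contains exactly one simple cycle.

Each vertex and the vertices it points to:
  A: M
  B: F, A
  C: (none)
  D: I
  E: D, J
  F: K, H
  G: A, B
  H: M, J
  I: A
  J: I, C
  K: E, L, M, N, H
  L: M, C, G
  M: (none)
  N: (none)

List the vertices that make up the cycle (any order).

B, F, G, K, L

DFS with gray/black marking from F:
F gray
  K gray
    E gray
      D gray
        I gray
          A gray
            M gray
            M black
          A black
        I black
      D black
      J gray
        J→I: I black — skip
        C gray
        C black
      J black
    E black
    L gray
      L→M: M black — skip
      L→C: C black — skip
      G gray
        G→A: A black — skip
        B gray
          B→F: F is gray → back edge
Back edge closes the cycle F → K → L → G → B → F; its vertices are {B, F, G, K, L}.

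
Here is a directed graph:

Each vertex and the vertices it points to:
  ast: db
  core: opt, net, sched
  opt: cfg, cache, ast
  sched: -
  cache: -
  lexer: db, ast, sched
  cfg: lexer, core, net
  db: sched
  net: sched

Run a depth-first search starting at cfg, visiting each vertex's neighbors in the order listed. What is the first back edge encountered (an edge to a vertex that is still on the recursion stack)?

opt→cfg

DFS from cfg (visiting each vertex's neighbors in the order listed); mark gray on enter, black on exit:
cfg gray
  lexer gray
    db gray
      sched gray
      sched black
    db black
    ast gray
      ast→db: db black — skip
    ast black
    lexer→sched: sched black — skip
  lexer black
  core gray
    opt gray
      opt→cfg: cfg is gray → back edge
First back edge: opt → cfg.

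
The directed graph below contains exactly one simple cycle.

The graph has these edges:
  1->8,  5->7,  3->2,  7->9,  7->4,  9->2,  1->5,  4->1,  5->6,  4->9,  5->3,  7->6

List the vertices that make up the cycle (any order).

1, 4, 5, 7

DFS with gray/black marking from 7:
7 gray
  6 gray
  6 black
  4 gray
    1 gray
      5 gray
        3 gray
          2 gray
          2 black
        3 black
        5→6: 6 black — skip
        5→7: 7 is gray → back edge
Back edge closes the cycle 7 → 4 → 1 → 5 → 7; its vertices are {1, 4, 5, 7}.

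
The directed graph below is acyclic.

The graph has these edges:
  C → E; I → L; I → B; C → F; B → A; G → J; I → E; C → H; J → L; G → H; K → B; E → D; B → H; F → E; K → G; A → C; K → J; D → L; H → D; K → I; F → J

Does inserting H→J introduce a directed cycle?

Adding H→J creates a cycle iff J can already reach H.
Explore from J: no path reaches H. The graph stays acyclic.

No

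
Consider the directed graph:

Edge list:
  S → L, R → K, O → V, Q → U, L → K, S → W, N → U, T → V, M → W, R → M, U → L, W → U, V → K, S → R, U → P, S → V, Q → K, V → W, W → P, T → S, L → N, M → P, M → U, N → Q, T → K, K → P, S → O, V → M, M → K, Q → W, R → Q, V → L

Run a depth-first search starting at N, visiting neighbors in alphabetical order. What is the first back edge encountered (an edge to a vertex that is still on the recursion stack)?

DFS from N (visiting neighbors in alphabetical order); mark gray on enter, black on exit:
N gray
  Q gray
    K gray
      P gray
      P black
    K black
    U gray
      L gray
        L→K: K black — skip
        L→N: N is gray → back edge
First back edge: L → N.

L->N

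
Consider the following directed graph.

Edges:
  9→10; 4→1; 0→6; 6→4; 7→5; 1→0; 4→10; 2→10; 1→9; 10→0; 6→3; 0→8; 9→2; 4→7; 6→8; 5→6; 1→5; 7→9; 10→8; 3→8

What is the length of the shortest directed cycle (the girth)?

4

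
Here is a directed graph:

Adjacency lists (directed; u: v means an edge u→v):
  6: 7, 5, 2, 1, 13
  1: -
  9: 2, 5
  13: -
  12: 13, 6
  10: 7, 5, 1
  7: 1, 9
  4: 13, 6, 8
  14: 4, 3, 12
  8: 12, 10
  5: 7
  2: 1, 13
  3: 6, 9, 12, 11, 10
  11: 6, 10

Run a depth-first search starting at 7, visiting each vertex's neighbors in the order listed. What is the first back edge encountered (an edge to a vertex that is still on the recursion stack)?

DFS from 7 (visiting each vertex's neighbors in the order listed); mark gray on enter, black on exit:
7 gray
  1 gray
  1 black
  9 gray
    2 gray
      2→1: 1 black — skip
      13 gray
      13 black
    2 black
    5 gray
      5→7: 7 is gray → back edge
First back edge: 5 → 7.

5->7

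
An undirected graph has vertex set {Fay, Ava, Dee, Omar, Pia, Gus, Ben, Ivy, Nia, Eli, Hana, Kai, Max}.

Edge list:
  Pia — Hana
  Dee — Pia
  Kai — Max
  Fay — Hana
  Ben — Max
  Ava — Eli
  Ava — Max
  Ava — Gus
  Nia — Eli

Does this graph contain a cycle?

DFS, tracking each vertex's parent; an edge to a visited non-parent vertex closes a cycle.
Start from Omar:
visit Omar (parent –)
visit Fay (parent –)
  visit Hana (parent Fay)
    visit Pia (parent Hana)
      visit Dee (parent Pia)
        Dee–Pia: parent, skip
      Pia–Hana: parent, skip
    Hana–Fay: parent, skip
visit Ava (parent –)
  visit Gus (parent Ava)
    Gus–Ava: parent, skip
  visit Max (parent Ava)
    visit Kai (parent Max)
      Kai–Max: parent, skip
    Max–Ava: parent, skip
    visit Ben (parent Max)
      Ben–Max: parent, skip
  visit Eli (parent Ava)
    visit Nia (parent Eli)
      Nia–Eli: parent, skip
    Eli–Ava: parent, skip
visit Ivy (parent –)
No non-parent visited neighbor found — the graph is a forest.

No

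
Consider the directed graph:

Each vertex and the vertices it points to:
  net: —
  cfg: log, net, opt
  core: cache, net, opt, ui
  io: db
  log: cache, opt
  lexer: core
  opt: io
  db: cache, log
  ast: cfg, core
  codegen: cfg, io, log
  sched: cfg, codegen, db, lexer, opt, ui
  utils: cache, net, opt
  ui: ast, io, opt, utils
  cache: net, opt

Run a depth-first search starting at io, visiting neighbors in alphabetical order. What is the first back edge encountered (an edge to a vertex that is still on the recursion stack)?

opt→io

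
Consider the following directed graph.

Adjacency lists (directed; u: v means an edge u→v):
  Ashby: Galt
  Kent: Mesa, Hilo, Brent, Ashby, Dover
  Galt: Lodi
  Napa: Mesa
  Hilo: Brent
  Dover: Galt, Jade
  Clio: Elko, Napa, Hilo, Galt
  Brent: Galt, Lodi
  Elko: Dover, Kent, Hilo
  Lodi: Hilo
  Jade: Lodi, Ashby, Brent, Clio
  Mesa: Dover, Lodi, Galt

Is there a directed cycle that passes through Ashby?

Ashby lies on a cycle iff there is a path from Ashby back to itself.
Exploring from Ashby, it never reaches itself; equivalently, its strongly connected component is a singleton.

No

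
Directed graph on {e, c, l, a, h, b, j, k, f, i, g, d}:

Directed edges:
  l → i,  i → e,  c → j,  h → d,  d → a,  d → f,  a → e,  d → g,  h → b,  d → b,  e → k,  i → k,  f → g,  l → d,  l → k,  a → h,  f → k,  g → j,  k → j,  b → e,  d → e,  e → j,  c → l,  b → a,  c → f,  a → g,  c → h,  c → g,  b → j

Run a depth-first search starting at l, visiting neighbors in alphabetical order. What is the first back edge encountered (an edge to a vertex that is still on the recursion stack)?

DFS from l (visiting neighbors in alphabetical order); mark gray on enter, black on exit:
l gray
  d gray
    a gray
      e gray
        j gray
        j black
        k gray
          k→j: j black — skip
        k black
      e black
      g gray
        g→j: j black — skip
      g black
      h gray
        b gray
          b→a: a is gray → back edge
First back edge: b → a.

b→a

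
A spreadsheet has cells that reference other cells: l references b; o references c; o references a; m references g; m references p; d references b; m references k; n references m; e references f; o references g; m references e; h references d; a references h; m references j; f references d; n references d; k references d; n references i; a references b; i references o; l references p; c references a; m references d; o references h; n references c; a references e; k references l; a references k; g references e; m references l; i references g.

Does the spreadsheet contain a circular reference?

No

DFS with white/gray/black marking, starting from o:
o gray
  c gray
    a gray
      e gray
        f gray
          d gray
            b gray
            b black
          d black
        f black
      e black
      k gray
        k→d: d black — skip
        l gray
          p gray
          p black
          l→b: b black — skip
        l black
      k black
      a→b: b black — skip
      h gray
        h→d: d black — skip
      h black
    a black
  c black
  g gray
    g→e: e black — skip
  g black
  o→h: h black — skip
  o→a: a black — skip
o black
i gray
  i→o: o black — skip
  i→g: g black — skip
i black
j gray
j black
m gray
  m→p: p black — skip
  m→l: l black — skip
  m→j: j black — skip
  m→k: k black — skip
  m→d: d black — skip
  m→g: g black — skip
  m→e: e black — skip
m black
n gray
  n→i: i black — skip
  n→d: d black — skip
  n→m: m black — skip
  n→c: c black — skip
n black
Every edge goes to a white or black vertex — no back edge, so the graph is acyclic.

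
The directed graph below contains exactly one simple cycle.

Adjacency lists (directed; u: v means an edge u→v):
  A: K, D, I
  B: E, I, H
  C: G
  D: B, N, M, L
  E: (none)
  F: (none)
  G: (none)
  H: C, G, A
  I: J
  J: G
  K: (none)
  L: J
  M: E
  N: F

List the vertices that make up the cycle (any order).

DFS with gray/black marking from A:
A gray
  K gray
  K black
  D gray
    B gray
      E gray
      E black
      I gray
        J gray
          G gray
          G black
        J black
      I black
      H gray
        C gray
          C→G: G black — skip
        C black
        H→G: G black — skip
        H→A: A is gray → back edge
Back edge closes the cycle A → D → B → H → A; its vertices are {A, B, D, H}.

A, B, D, H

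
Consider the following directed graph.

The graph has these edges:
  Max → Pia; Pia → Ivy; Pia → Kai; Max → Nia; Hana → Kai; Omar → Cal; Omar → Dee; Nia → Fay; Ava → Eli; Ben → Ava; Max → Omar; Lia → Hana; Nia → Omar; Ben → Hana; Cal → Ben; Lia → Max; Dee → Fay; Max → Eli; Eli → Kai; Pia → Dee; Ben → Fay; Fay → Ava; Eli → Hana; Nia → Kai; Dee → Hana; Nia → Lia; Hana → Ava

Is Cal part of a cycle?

No

Cal lies on a cycle iff there is a path from Cal back to itself.
Exploring from Cal, it never reaches itself; equivalently, its strongly connected component is a singleton.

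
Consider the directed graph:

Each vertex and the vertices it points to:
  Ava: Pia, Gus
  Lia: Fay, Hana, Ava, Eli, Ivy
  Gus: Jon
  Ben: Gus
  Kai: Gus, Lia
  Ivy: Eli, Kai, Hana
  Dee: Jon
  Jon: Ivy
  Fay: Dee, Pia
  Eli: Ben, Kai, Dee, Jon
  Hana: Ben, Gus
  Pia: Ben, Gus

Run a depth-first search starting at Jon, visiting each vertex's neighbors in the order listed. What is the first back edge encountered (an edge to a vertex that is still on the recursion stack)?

DFS from Jon (visiting each vertex's neighbors in the order listed); mark gray on enter, black on exit:
Jon gray
  Ivy gray
    Eli gray
      Ben gray
        Gus gray
          Gus→Jon: Jon is gray → back edge
First back edge: Gus → Jon.

Gus→Jon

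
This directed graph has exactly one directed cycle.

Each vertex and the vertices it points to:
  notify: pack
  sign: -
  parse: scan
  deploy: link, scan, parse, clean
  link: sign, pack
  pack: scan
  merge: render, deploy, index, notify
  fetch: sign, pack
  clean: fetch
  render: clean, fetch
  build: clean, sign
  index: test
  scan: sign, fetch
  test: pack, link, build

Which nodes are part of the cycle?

DFS with gray/black marking from scan:
scan gray
  sign gray
  sign black
  fetch gray
    fetch→sign: sign black — skip
    pack gray
      pack→scan: scan is gray → back edge
Back edge closes the cycle scan → fetch → pack → scan; its vertices are {pack, scan, fetch}.

pack, scan, fetch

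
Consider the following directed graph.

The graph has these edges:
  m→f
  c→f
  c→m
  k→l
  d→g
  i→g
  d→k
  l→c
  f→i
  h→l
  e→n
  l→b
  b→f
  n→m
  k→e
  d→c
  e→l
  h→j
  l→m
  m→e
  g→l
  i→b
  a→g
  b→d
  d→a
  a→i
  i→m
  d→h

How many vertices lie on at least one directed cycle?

13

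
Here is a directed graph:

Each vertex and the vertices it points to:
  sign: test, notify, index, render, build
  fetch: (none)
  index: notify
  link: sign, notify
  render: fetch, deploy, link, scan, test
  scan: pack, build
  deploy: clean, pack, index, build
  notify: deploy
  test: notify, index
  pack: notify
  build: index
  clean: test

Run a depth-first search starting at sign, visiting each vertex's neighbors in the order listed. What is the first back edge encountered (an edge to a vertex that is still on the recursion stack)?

clean→test

DFS from sign (visiting each vertex's neighbors in the order listed); mark gray on enter, black on exit:
sign gray
  test gray
    notify gray
      deploy gray
        clean gray
          clean→test: test is gray → back edge
First back edge: clean → test.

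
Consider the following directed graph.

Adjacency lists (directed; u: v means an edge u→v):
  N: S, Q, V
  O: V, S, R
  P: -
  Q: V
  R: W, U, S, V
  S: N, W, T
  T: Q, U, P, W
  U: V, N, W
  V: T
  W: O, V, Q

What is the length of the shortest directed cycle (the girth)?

For each vertex v, BFS finds the shortest path from v back to v.
The shortest such closed walk is S → N → S, length 2.

2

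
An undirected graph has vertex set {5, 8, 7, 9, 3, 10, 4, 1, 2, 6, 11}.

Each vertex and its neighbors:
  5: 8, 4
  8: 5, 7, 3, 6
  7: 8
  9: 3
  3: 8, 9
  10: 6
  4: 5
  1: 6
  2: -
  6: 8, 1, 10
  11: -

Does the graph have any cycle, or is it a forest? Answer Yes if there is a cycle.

DFS, tracking each vertex's parent; an edge to a visited non-parent vertex closes a cycle.
Start from 7:
visit 7 (parent –)
  visit 8 (parent 7)
    visit 5 (parent 8)
      5–8: parent, skip
      visit 4 (parent 5)
        4–5: parent, skip
    8–7: parent, skip
    visit 3 (parent 8)
      3–8: parent, skip
      visit 9 (parent 3)
        9–3: parent, skip
    visit 6 (parent 8)
      6–8: parent, skip
      visit 1 (parent 6)
        1–6: parent, skip
      visit 10 (parent 6)
        10–6: parent, skip
visit 2 (parent –)
visit 11 (parent –)
No non-parent visited neighbor found — the graph is a forest.

No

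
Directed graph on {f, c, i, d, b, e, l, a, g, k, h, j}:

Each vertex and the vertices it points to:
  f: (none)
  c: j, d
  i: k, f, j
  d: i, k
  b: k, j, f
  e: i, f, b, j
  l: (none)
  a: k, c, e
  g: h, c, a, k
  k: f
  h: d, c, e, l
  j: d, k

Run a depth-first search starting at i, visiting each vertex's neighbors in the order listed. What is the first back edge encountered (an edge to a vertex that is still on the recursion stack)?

DFS from i (visiting each vertex's neighbors in the order listed); mark gray on enter, black on exit:
i gray
  k gray
    f gray
    f black
  k black
  i→f: f black — skip
  j gray
    d gray
      d→i: i is gray → back edge
First back edge: d → i.

d→i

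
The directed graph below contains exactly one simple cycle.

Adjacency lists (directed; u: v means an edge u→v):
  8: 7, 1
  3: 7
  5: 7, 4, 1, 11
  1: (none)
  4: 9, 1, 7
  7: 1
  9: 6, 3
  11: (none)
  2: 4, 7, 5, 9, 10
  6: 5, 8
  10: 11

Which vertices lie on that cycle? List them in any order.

DFS with gray/black marking from 9:
9 gray
  6 gray
    5 gray
      7 gray
        1 gray
        1 black
      7 black
      4 gray
        4→9: 9 is gray → back edge
Back edge closes the cycle 9 → 6 → 5 → 4 → 9; its vertices are {4, 5, 6, 9}.

4, 5, 6, 9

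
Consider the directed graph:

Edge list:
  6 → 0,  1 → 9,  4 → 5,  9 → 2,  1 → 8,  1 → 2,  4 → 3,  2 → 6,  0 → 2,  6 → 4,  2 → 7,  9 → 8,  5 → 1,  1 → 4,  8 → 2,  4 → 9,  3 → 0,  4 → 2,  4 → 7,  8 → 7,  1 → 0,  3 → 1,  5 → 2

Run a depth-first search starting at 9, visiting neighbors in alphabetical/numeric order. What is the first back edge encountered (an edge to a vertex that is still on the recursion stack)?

0→2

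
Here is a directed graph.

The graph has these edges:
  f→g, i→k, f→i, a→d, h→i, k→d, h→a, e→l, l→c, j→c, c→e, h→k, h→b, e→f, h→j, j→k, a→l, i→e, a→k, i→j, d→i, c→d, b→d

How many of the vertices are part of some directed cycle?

A vertex is on a directed cycle iff it belongs to a strongly connected component of size ≥ 2 (or has a self-loop).
The vertices on cycles are {c, d, e, f, i, j, k, l} — 8 in total.

8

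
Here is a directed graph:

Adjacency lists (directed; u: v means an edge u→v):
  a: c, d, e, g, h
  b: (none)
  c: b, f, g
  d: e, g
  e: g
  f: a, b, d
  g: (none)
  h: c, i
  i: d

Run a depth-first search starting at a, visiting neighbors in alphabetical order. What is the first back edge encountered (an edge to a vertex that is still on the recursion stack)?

f→a

DFS from a (visiting neighbors in alphabetical order); mark gray on enter, black on exit:
a gray
  c gray
    b gray
    b black
    f gray
      f→a: a is gray → back edge
First back edge: f → a.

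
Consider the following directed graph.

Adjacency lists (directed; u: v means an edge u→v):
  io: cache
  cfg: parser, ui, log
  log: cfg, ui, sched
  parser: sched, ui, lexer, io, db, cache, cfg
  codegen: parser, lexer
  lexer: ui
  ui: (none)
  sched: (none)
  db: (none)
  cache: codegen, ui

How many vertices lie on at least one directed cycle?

6

A vertex is on a directed cycle iff it belongs to a strongly connected component of size ≥ 2 (or has a self-loop).
The vertices on cycles are {io, cfg, log, cache, parser, codegen} — 6 in total.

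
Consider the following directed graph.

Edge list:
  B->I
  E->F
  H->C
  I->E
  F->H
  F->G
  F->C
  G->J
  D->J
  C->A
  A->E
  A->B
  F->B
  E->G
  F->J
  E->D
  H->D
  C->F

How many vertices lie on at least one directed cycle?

A vertex is on a directed cycle iff it belongs to a strongly connected component of size ≥ 2 (or has a self-loop).
The vertices on cycles are {A, B, C, E, F, H, I} — 7 in total.

7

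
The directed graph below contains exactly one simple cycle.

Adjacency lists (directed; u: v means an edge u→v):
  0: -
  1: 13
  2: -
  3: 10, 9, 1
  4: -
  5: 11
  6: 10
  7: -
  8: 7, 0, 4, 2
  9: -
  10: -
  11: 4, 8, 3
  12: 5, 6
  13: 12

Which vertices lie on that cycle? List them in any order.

1, 3, 5, 11, 12, 13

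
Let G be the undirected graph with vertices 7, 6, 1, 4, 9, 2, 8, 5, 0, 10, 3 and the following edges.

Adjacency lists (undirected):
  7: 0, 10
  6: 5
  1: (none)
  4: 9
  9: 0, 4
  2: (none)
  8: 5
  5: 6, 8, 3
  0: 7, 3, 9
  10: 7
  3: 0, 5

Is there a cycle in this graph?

No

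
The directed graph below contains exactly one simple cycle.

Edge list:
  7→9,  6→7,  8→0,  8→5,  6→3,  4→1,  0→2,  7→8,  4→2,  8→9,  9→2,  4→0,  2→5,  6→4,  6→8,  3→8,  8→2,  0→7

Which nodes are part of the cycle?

0, 7, 8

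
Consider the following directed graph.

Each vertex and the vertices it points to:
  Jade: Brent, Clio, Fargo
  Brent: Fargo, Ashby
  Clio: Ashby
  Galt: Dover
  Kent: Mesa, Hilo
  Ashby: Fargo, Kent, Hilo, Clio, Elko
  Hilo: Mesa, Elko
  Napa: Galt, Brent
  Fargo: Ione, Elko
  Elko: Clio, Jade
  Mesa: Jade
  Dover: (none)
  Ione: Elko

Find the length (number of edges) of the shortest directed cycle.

2

For each vertex v, BFS finds the shortest path from v back to v.
The shortest such closed walk is Ashby → Clio → Ashby, length 2.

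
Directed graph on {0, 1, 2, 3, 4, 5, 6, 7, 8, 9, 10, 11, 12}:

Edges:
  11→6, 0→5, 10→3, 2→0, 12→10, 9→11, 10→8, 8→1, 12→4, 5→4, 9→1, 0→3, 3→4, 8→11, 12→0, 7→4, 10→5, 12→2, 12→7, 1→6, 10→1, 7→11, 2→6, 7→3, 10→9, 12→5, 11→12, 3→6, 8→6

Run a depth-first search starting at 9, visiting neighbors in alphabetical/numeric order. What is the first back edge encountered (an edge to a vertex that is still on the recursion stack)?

7->11

DFS from 9 (visiting neighbors in alphabetical/numeric order); mark gray on enter, black on exit:
9 gray
  1 gray
    6 gray
    6 black
  1 black
  11 gray
    11→6: 6 black — skip
    12 gray
      0 gray
        3 gray
          4 gray
          4 black
          3→6: 6 black — skip
        3 black
        5 gray
          5→4: 4 black — skip
        5 black
      0 black
      2 gray
        2→0: 0 black — skip
        2→6: 6 black — skip
      2 black
      12→4: 4 black — skip
      12→5: 5 black — skip
      7 gray
        7→3: 3 black — skip
        7→4: 4 black — skip
        7→11: 11 is gray → back edge
First back edge: 7 → 11.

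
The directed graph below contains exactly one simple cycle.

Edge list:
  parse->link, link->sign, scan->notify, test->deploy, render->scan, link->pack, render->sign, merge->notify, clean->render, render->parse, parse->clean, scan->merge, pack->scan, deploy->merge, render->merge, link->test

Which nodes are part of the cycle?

clean, parse, render

DFS with gray/black marking from render:
render gray
  merge gray
    notify gray
    notify black
  merge black
  sign gray
  sign black
  scan gray
    scan→merge: merge black — skip
    scan→notify: notify black — skip
  scan black
  parse gray
    clean gray
      clean→render: render is gray → back edge
Back edge closes the cycle render → parse → clean → render; its vertices are {clean, parse, render}.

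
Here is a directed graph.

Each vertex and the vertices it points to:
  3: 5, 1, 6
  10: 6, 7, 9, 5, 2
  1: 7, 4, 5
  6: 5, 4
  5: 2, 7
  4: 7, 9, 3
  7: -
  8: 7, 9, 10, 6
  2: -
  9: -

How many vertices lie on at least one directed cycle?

A vertex is on a directed cycle iff it belongs to a strongly connected component of size ≥ 2 (or has a self-loop).
The vertices on cycles are {1, 3, 4, 6} — 4 in total.

4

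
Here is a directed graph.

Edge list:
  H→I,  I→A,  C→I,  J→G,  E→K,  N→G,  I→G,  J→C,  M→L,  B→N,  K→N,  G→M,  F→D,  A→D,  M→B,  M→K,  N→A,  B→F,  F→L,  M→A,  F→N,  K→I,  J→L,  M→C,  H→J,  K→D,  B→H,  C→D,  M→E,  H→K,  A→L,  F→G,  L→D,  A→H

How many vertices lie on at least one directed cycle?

12

A vertex is on a directed cycle iff it belongs to a strongly connected component of size ≥ 2 (or has a self-loop).
The vertices on cycles are {A, B, C, E, F, G, H, I, J, K, M, N} — 12 in total.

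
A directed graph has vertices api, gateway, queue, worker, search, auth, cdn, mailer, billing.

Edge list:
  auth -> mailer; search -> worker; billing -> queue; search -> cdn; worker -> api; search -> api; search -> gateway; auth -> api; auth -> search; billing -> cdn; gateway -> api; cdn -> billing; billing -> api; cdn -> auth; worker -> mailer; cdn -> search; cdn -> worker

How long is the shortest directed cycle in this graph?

2

For each vertex v, BFS finds the shortest path from v back to v.
The shortest such closed walk is cdn → search → cdn, length 2.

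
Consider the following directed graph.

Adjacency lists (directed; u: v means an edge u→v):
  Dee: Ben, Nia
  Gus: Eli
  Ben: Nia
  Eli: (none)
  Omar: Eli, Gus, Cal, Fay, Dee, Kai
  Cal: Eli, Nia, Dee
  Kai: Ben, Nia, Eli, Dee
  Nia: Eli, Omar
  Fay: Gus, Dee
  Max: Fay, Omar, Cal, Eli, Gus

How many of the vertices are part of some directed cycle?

A vertex is on a directed cycle iff it belongs to a strongly connected component of size ≥ 2 (or has a self-loop).
The vertices on cycles are {Ben, Cal, Dee, Fay, Kai, Nia, Omar} — 7 in total.

7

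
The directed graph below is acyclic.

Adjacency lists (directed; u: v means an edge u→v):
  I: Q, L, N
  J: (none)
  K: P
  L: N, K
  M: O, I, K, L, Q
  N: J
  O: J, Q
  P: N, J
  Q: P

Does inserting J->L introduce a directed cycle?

Yes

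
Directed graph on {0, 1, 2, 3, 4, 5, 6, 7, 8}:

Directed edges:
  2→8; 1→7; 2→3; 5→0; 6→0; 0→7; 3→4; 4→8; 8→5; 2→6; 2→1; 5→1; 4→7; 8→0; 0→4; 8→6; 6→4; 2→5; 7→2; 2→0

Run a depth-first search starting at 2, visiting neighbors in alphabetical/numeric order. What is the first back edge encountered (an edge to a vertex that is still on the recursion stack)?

DFS from 2 (visiting neighbors in alphabetical/numeric order); mark gray on enter, black on exit:
2 gray
  0 gray
    4 gray
      7 gray
        7→2: 2 is gray → back edge
First back edge: 7 → 2.

7→2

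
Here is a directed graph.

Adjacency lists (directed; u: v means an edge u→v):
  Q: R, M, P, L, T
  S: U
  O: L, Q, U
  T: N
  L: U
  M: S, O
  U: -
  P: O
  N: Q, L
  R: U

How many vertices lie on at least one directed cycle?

A vertex is on a directed cycle iff it belongs to a strongly connected component of size ≥ 2 (or has a self-loop).
The vertices on cycles are {M, N, O, P, Q, T} — 6 in total.

6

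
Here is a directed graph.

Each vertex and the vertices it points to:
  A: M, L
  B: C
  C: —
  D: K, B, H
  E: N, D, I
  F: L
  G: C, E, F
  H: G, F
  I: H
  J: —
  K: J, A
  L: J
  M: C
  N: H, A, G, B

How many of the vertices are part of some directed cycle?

6

A vertex is on a directed cycle iff it belongs to a strongly connected component of size ≥ 2 (or has a self-loop).
The vertices on cycles are {D, E, G, H, I, N} — 6 in total.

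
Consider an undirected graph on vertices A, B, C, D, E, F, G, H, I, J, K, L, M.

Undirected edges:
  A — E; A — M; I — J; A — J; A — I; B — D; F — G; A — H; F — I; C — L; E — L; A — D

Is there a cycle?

Yes

DFS, tracking each vertex's parent; an edge to a visited non-parent vertex closes a cycle.
Start from K:
visit K (parent –)
visit A (parent –)
  visit E (parent A)
    E–A: parent, skip
    visit L (parent E)
      L–E: parent, skip
      visit C (parent L)
        C–L: parent, skip
  visit M (parent A)
    M–A: parent, skip
  visit H (parent A)
    H–A: parent, skip
  visit D (parent A)
    D–A: parent, skip
    visit B (parent D)
      B–D: parent, skip
  visit I (parent A)
    I–A: parent, skip
    visit F (parent I)
      visit G (parent F)
        G–F: parent, skip
      F–I: parent, skip
    visit J (parent I)
      J–I: parent, skip
      J–A: A visited and ≠ parent → cycle
Cycle: A – I – J – A.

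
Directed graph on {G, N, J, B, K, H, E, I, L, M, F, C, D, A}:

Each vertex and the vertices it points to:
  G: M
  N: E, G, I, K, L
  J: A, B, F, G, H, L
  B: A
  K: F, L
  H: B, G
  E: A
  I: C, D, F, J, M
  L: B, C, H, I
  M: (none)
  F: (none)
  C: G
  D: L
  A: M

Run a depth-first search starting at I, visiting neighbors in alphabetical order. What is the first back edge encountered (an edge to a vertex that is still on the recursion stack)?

L→I

DFS from I (visiting neighbors in alphabetical order); mark gray on enter, black on exit:
I gray
  C gray
    G gray
      M gray
      M black
    G black
  C black
  D gray
    L gray
      B gray
        A gray
          A→M: M black — skip
        A black
      B black
      L→C: C black — skip
      H gray
        H→B: B black — skip
        H→G: G black — skip
      H black
      L→I: I is gray → back edge
First back edge: L → I.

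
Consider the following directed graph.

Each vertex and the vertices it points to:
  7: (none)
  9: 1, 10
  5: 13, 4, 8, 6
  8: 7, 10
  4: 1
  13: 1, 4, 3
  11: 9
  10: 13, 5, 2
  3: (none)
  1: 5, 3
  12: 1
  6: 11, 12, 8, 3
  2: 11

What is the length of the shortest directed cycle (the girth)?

3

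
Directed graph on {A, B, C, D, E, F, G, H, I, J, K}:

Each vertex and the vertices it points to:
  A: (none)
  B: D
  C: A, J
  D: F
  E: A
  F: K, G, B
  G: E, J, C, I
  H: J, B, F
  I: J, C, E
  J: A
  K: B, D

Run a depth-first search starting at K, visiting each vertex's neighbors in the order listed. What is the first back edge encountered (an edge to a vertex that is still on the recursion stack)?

F->K

DFS from K (visiting each vertex's neighbors in the order listed); mark gray on enter, black on exit:
K gray
  B gray
    D gray
      F gray
        F→K: K is gray → back edge
First back edge: F → K.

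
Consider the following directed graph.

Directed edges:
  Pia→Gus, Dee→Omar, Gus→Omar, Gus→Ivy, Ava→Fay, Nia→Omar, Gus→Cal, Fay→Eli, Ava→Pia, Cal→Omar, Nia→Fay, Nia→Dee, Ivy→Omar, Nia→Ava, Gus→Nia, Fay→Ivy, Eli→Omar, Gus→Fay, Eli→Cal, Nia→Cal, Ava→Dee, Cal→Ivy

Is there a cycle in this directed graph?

Yes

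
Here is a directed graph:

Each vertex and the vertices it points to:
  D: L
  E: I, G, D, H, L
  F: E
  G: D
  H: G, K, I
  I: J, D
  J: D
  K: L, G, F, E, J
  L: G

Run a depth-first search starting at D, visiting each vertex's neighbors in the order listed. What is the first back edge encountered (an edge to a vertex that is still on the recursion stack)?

DFS from D (visiting each vertex's neighbors in the order listed); mark gray on enter, black on exit:
D gray
  L gray
    G gray
      G→D: D is gray → back edge
First back edge: G → D.

G->D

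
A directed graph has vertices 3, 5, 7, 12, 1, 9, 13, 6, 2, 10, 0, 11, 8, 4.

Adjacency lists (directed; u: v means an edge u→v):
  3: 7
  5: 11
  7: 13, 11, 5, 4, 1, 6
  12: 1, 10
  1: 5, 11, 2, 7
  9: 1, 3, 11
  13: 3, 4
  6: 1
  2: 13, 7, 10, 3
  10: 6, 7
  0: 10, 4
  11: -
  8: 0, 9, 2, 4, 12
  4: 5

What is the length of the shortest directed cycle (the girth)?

2

For each vertex v, BFS finds the shortest path from v back to v.
The shortest such closed walk is 7 → 1 → 7, length 2.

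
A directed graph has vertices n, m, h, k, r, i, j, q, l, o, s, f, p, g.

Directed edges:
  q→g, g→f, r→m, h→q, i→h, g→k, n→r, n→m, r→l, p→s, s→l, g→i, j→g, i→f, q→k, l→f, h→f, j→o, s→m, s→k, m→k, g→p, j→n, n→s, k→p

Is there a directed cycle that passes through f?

No

f lies on a cycle iff there is a path from f back to itself.
Exploring from f, it never reaches itself; equivalently, its strongly connected component is a singleton.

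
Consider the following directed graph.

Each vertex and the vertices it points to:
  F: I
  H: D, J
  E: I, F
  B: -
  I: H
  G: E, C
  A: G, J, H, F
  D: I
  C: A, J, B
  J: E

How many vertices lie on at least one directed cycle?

9

A vertex is on a directed cycle iff it belongs to a strongly connected component of size ≥ 2 (or has a self-loop).
The vertices on cycles are {A, C, D, E, F, G, H, I, J} — 9 in total.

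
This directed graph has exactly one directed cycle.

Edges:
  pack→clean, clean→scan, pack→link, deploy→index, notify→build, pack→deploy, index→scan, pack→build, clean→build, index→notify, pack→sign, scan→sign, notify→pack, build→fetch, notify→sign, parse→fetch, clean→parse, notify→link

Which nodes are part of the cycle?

DFS with gray/black marking from pack:
pack gray
  link gray
  link black
  deploy gray
    index gray
      notify gray
        build gray
          fetch gray
          fetch black
        build black
        sign gray
        sign black
        notify→pack: pack is gray → back edge
Back edge closes the cycle pack → deploy → index → notify → pack; its vertices are {pack, index, deploy, notify}.

pack, index, deploy, notify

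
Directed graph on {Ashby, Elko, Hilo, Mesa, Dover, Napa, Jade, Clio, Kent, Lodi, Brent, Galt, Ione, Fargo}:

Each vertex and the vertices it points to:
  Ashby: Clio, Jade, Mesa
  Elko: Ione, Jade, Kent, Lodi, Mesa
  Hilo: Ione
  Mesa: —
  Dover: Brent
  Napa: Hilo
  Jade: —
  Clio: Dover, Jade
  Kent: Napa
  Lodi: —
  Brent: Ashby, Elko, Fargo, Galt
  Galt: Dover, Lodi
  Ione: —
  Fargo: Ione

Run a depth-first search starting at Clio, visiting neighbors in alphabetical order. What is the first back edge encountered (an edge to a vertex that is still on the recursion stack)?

Ashby→Clio

DFS from Clio (visiting neighbors in alphabetical order); mark gray on enter, black on exit:
Clio gray
  Dover gray
    Brent gray
      Ashby gray
        Ashby→Clio: Clio is gray → back edge
First back edge: Ashby → Clio.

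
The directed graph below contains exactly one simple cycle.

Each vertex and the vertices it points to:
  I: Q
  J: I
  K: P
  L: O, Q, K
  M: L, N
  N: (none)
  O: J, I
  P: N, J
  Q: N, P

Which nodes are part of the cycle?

DFS with gray/black marking from Q:
Q gray
  N gray
  N black
  P gray
    P→N: N black — skip
    J gray
      I gray
        I→Q: Q is gray → back edge
Back edge closes the cycle Q → P → J → I → Q; its vertices are {I, J, P, Q}.

I, J, P, Q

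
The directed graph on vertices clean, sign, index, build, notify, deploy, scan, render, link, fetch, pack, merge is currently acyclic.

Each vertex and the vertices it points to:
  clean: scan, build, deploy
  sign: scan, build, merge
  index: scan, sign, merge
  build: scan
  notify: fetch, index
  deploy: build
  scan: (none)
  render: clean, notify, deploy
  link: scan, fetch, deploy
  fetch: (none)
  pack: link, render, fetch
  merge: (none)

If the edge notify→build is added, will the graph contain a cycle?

No

Adding notify→build creates a cycle iff build can already reach notify.
Explore from build: no path reaches notify. The graph stays acyclic.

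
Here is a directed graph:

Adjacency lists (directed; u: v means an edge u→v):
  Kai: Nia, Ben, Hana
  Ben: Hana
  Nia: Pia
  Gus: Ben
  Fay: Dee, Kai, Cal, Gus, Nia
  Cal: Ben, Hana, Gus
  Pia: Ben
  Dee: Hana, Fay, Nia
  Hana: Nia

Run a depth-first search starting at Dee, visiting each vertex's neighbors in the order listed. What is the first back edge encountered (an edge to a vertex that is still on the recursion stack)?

DFS from Dee (visiting each vertex's neighbors in the order listed); mark gray on enter, black on exit:
Dee gray
  Hana gray
    Nia gray
      Pia gray
        Ben gray
          Ben→Hana: Hana is gray → back edge
First back edge: Ben → Hana.

Ben→Hana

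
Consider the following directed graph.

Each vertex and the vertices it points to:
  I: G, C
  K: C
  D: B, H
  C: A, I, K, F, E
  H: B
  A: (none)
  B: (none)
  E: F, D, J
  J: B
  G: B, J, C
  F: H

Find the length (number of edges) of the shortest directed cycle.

2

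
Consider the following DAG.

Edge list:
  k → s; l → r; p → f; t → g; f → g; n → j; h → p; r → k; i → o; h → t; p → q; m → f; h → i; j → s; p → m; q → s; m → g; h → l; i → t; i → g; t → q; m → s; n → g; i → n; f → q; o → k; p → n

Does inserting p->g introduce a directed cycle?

No

Adding p→g creates a cycle iff g can already reach p.
Explore from g: no path reaches p. The graph stays acyclic.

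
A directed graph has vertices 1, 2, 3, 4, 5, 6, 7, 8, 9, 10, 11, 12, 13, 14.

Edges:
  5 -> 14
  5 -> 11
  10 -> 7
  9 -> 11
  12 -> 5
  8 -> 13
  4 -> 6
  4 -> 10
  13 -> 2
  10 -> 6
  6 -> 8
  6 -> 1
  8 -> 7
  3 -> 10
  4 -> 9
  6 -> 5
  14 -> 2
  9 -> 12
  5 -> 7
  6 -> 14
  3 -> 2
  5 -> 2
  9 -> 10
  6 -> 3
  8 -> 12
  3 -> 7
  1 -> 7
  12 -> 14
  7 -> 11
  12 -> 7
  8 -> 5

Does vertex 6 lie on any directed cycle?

Yes

6 is on a cycle iff 6 can reach itself via ≥1 edge.
6 → 3 → 10 → 6 — yes.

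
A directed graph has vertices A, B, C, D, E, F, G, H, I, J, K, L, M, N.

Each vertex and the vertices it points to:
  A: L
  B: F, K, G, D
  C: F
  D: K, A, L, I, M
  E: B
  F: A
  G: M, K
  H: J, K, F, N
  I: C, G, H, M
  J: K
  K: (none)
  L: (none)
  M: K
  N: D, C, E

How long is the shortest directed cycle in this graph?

For each vertex v, BFS finds the shortest path from v back to v.
The shortest such closed walk is N → D → I → H → N, length 4.

4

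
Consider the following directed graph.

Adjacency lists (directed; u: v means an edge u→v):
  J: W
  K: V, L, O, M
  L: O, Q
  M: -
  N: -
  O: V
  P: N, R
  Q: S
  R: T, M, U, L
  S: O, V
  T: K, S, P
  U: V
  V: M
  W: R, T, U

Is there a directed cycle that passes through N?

No

N lies on a cycle iff there is a path from N back to itself.
Exploring from N, it never reaches itself; equivalently, its strongly connected component is a singleton.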